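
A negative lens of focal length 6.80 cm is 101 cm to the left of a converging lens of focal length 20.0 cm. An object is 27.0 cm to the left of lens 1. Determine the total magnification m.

f₁ = −6.80 cm (diverging).
Lens 1: 1/d_i1 = 1/(-6.80) − 1/(27.0) = -0.1841, so d_i1 = -5.432 cm; m₁ = −d_i1/d_o1 = +0.2012.
d_o2 = 101 − (-5.432) = 106.4 cm.
Lens 2: 1/d_i2 = 1/(20.0) − 1/(106.4) = 0.04060, so d_i2 = 24.63 cm; m₂ = −d_i2/d_o2 = -0.2315.
m = m₁·m₂ = (+0.2012)(-0.2315) = -0.0466.

m = -0.0466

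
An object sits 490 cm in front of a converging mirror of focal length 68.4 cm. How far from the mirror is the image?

79.5 cm

Mirror equation: 1/v = 1/f − 1/u = 1/(68.40) − 1/(490) = 0.01462 − 0.002041 = 0.01258, so v = 79.5 cm.
The image is real, inverted and reduced, in front of the mirror.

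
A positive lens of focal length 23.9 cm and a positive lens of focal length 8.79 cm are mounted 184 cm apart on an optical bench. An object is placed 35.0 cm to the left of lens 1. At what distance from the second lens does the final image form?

9.56 cm

Lens 1: 1/d_i1 = 1/f₁ − 1/d_o1 = 1/(23.9) − 1/(35.0) = 0.01327, so d_i1 = 75.36 cm.
The intermediate image is 75.36 cm to the right of lens 1, which is 184 − (75.36) = 108.6 cm to the left of lens 2, so d_o2 = +108.6 cm.
Lens 2: 1/d_i2 = 1/f₂ − 1/d_o2 = 1/(8.79) − 1/(108.6) = 0.1046, so d_i2 = 9.56 cm.
The final image is real, 9.56 cm to the right of lens 2 (overall magnification ≈ 0.19).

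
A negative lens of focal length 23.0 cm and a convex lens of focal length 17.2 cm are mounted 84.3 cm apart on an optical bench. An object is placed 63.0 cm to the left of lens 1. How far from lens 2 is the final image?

Lens 1 is diverging, so f₁ = −23.0 cm.
Lens 1: 1/d_i1 = 1/f₁ − 1/d_o1 = 1/(-23.0) − 1/(63.0) = -0.05935, so d_i1 = -16.85 cm.
The intermediate image is 16.85 cm to the left of lens 1 (virtual), which is 84.3 − (-16.85) = 101.2 cm to the left of lens 2, so d_o2 = +101.2 cm.
Lens 2: 1/d_i2 = 1/f₂ − 1/d_o2 = 1/(17.2) − 1/(101.2) = 0.04826, so d_i2 = 20.7 cm.
The final image is real, 20.7 cm to the right of lens 2 (overall magnification ≈ -0.055).

20.7 cm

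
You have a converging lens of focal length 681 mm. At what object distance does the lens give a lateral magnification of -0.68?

m = −d_i/d_o ⇒ d_i = −m·d_o.
1/f = 1/d_o + 1/d_i = 1/d_o − 1/(m·d_o) = (1 − 1/m)/d_o, so d_o = f(1 − 1/m) = (681.0)(1 − 1/(-0.68)) = 1680 mm.

1680 mm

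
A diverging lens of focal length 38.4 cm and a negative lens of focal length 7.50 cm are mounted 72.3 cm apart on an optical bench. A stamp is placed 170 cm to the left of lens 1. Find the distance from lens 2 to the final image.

6.99 cm

Lens 1 is diverging, so f₁ = −38.4 cm.
Lens 1: 1/d_i1 = 1/f₁ − 1/d_o1 = 1/(-38.4) − 1/(170) = -0.03192, so d_i1 = -31.32 cm.
The intermediate image is 31.32 cm to the left of lens 1 (virtual), which is 72.3 − (-31.32) = 103.6 cm to the left of lens 2, so d_o2 = +103.6 cm.
Lens 2 is diverging, so f₂ = −7.50 cm.
Lens 2: 1/d_i2 = 1/f₂ − 1/d_o2 = 1/(-7.50) − 1/(103.6) = -0.1430, so d_i2 = -6.99 cm.
The final image is virtual, 6.99 cm to the left of lens 2 (overall magnification ≈ 0.012).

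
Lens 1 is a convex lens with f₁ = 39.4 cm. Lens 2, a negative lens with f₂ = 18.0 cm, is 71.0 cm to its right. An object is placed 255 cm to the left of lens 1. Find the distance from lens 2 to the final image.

Lens 1: 1/d_i1 = 1/f₁ − 1/d_o1 = 1/(39.4) − 1/(255) = 0.02146, so d_i1 = 46.60 cm.
The intermediate image is 46.60 cm to the right of lens 1, which is 71.0 − (46.60) = 24.40 cm to the left of lens 2, so d_o2 = +24.40 cm.
Lens 2 is diverging, so f₂ = −18.0 cm.
Lens 2: 1/d_i2 = 1/f₂ − 1/d_o2 = 1/(-18.0) − 1/(24.40) = -0.09654, so d_i2 = -10.4 cm.
The final image is virtual, 10.4 cm to the left of lens 2 (overall magnification ≈ -0.078).

10.4 cm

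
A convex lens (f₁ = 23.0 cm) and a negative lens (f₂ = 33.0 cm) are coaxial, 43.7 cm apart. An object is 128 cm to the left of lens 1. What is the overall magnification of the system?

Lens 1: 1/d_i1 = 1/(23.0) − 1/(128) = 0.03567, so d_i1 = 28.04 cm; m₁ = −d_i1/d_o1 = -0.2191.
d_o2 = 43.7 − (28.04) = 15.66 cm.
f₂ = −33.0 cm (diverging).
Lens 2: 1/d_i2 = 1/(-33.0) − 1/(15.66) = -0.09416, so d_i2 = -10.62 cm; m₂ = −d_i2/d_o2 = +0.6782.
m = m₁·m₂ = (-0.2191)(+0.6782) = -0.149.

m = -0.149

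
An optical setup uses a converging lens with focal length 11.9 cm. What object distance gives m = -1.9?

m = −d_i/d_o ⇒ d_i = −m·d_o.
1/f = 1/d_o + 1/d_i = 1/d_o − 1/(m·d_o) = (1 − 1/m)/d_o, so d_o = f(1 − 1/m) = (11.90)(1 − 1/(-1.9)) = 18.2 cm.

18.2 cm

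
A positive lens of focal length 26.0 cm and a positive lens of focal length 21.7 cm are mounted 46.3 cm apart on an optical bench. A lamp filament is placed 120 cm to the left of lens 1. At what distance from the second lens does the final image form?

Lens 1: 1/d_i1 = 1/f₁ − 1/d_o1 = 1/(26.0) − 1/(120) = 0.03013, so d_i1 = 33.19 cm.
The intermediate image is 33.19 cm to the right of lens 1, which is 46.3 − (33.19) = 13.11 cm to the left of lens 2, so d_o2 = +13.11 cm.
Lens 2: 1/d_i2 = 1/f₂ − 1/d_o2 = 1/(21.7) − 1/(13.11) = -0.03019, so d_i2 = -33.1 cm.
The final image is virtual, 33.1 cm to the left of lens 2 (overall magnification ≈ -0.70).

33.1 cm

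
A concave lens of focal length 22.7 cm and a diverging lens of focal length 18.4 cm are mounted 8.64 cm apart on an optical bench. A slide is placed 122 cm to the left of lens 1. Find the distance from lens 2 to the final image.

11.1 cm

Lens 1 is diverging, so f₁ = −22.7 cm.
Lens 1: 1/d_i1 = 1/f₁ − 1/d_o1 = 1/(-22.7) − 1/(122) = -0.05225, so d_i1 = -19.14 cm.
The intermediate image is 19.14 cm to the left of lens 1 (virtual), which is 8.64 − (-19.14) = 27.78 cm to the left of lens 2, so d_o2 = +27.78 cm.
Lens 2 is diverging, so f₂ = −18.4 cm.
Lens 2: 1/d_i2 = 1/f₂ − 1/d_o2 = 1/(-18.4) − 1/(27.78) = -0.09034, so d_i2 = -11.1 cm.
The final image is virtual, 11.1 cm to the left of lens 2 (overall magnification ≈ 0.063).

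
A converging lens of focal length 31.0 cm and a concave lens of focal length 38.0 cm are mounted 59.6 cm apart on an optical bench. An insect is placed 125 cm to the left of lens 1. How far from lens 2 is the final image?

Lens 1: 1/d_i1 = 1/f₁ − 1/d_o1 = 1/(31.0) − 1/(125) = 0.02426, so d_i1 = 41.22 cm.
The intermediate image is 41.22 cm to the right of lens 1, which is 59.6 − (41.22) = 18.38 cm to the left of lens 2, so d_o2 = +18.38 cm.
Lens 2 is diverging, so f₂ = −38.0 cm.
Lens 2: 1/d_i2 = 1/f₂ − 1/d_o2 = 1/(-38.0) − 1/(18.38) = -0.08072, so d_i2 = -12.4 cm.
The final image is virtual, 12.4 cm to the left of lens 2 (overall magnification ≈ -0.22).

12.4 cm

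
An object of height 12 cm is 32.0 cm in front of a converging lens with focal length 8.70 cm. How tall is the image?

1/d_i = 1/f − 1/d_o = 1/(8.700) − 1/(32.0) = 0.08369, so d_i = 11.95 cm.
m = −d_i/d_o = -0.3734.
|h_i| = |m|·h_o = 0.3734 × 12 = 4.48 cm. The image is real, inverted and reduced, on the far side of the lens.

4.48 cm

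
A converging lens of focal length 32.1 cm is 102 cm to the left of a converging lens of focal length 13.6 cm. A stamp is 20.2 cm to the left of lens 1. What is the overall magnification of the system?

Lens 1: 1/d_i1 = 1/(32.1) − 1/(20.2) = -0.01835, so d_i1 = -54.49 cm; m₁ = −d_i1/d_o1 = +2.698.
d_o2 = 102 − (-54.49) = 156.5 cm.
Lens 2: 1/d_i2 = 1/(13.6) − 1/(156.5) = 0.06714, so d_i2 = 14.89 cm; m₂ = −d_i2/d_o2 = -0.09517.
m = m₁·m₂ = (+2.698)(-0.09517) = -0.257.

m = -0.257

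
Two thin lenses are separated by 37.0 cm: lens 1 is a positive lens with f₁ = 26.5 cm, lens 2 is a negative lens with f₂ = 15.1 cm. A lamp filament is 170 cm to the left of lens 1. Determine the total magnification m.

Lens 1: 1/d_i1 = 1/(26.5) − 1/(170) = 0.03185, so d_i1 = 31.39 cm; m₁ = −d_i1/d_o1 = -0.1846.
d_o2 = 37.0 − (31.39) = 5.610 cm.
f₂ = −15.1 cm (diverging).
Lens 2: 1/d_i2 = 1/(-15.1) − 1/(5.610) = -0.2445, so d_i2 = -4.090 cm; m₂ = −d_i2/d_o2 = +0.7291.
m = m₁·m₂ = (-0.1846)(+0.7291) = -0.135.

m = -0.135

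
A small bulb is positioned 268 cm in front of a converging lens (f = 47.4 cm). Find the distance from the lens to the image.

Thin-lens equation: 1/s_i = 1/f − 1/s_o = 1/(47.40) − 1/(268) = 0.02110 − 0.003731 = 0.01737, so s_i = 57.6 cm.
The image is real, inverted and reduced, on the far side of the lens.

57.6 cm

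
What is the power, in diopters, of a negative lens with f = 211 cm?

P = -0.474 D

For a negative lens, f = −211 cm.
f = -211 cm = -2.11 m.
P = 1/f = 1/(-2.11 m) = -0.474 D.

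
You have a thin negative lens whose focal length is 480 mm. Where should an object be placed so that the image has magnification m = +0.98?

9.80 mm

For a negative lens, f = -480 mm.
m = −d_i/d_o ⇒ d_i = −m·d_o.
1/f = 1/d_o + 1/d_i = 1/d_o − 1/(m·d_o) = (1 − 1/m)/d_o, so d_o = f(1 − 1/m) = (-480.0)(1 − 1/(+0.98)) = 9.80 mm.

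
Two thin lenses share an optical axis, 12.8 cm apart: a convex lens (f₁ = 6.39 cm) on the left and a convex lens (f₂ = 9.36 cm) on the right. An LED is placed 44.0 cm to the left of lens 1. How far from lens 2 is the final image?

12.3 cm

Lens 1: 1/d_i1 = 1/f₁ − 1/d_o1 = 1/(6.39) − 1/(44.0) = 0.1338, so d_i1 = 7.476 cm.
The intermediate image is 7.476 cm to the right of lens 1, which is 12.8 − (7.476) = 5.324 cm to the left of lens 2, so d_o2 = +5.324 cm.
Lens 2: 1/d_i2 = 1/f₂ − 1/d_o2 = 1/(9.36) − 1/(5.324) = -0.08099, so d_i2 = -12.3 cm.
The final image is virtual, 12.3 cm to the left of lens 2 (overall magnification ≈ -0.39).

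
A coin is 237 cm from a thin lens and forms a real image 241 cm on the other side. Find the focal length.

f = 119 cm (converging)

Real image ⇒ d_i = +241 cm.
1/f = 1/d_o + 1/d_i = 1/(237) + 1/(241) = 0.008369, so f = 119 cm.
Since f is positive, the thin lens is converging.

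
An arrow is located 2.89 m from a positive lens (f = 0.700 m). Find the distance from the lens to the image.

Thin-lens equation: 1/v = 1/f − 1/u = 1/(0.7000) − 1/(2.89) = 1.429 − 0.3460 = 1.083, so v = 0.924 m.
The image is real, inverted and reduced, on the far side of the lens.

0.924 m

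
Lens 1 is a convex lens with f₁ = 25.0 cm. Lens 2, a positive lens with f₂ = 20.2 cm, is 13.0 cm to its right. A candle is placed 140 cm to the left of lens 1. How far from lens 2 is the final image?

9.36 cm

Lens 1: 1/d_i1 = 1/f₁ − 1/d_o1 = 1/(25.0) − 1/(140) = 0.03286, so d_i1 = 30.43 cm.
The intermediate image is 30.43 cm to the right of lens 1, which lies 17.43 cm to the right of lens 2 — a virtual object — so d_o2 = −17.43 cm.
Lens 2: 1/d_i2 = 1/f₂ − 1/d_o2 = 1/(20.2) − 1/(-17.43) = 0.1069, so d_i2 = 9.36 cm.
The final image is real, 9.36 cm to the right of lens 2 (overall magnification ≈ -0.12).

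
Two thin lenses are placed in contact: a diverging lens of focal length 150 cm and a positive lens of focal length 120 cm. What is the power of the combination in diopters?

P = +0.167 D

P₁ = 1/f₁ = 1/(-1.50 m) = -0.6667 D; P₂ = 1/f₂ = 1/(1.20 m) = +0.8333 D.
For thin lenses in contact, P = P₁ + P₂ = (-0.6667) + (+0.8333) = +0.167 D.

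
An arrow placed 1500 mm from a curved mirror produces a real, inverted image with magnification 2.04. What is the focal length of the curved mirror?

m = −d_i/d_o ⇒ d_i = −m·d_o = −(-2.04)·(1500) = 3060 mm.
1/f = 1/d_o + 1/d_i = 1/(1500) + 1/(3060) = 0.0009935, so f = 1010 mm.
Since f is positive, the curved mirror is concave.

f = 1010 mm (concave)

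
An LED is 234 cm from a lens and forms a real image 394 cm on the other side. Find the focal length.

Real image ⇒ d_i = +394 cm.
1/f = 1/d_o + 1/d_i = 1/(234) + 1/(394) = 0.006812, so f = 147 cm.
Since f is positive, the lens is converging.

f = 147 cm (converging)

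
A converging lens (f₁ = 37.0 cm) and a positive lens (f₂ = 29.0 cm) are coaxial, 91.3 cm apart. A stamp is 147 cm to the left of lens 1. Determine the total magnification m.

m = +0.759

Lens 1: 1/d_i1 = 1/(37.0) − 1/(147) = 0.02022, so d_i1 = 49.45 cm; m₁ = −d_i1/d_o1 = -0.3364.
d_o2 = 91.3 − (49.45) = 41.85 cm.
Lens 2: 1/d_i2 = 1/(29.0) − 1/(41.85) = 0.01059, so d_i2 = 94.45 cm; m₂ = −d_i2/d_o2 = -2.257.
m = m₁·m₂ = (-0.3364)(-2.257) = +0.759.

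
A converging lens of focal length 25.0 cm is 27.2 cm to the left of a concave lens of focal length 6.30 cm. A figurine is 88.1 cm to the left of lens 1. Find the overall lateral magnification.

Lens 1: 1/d_i1 = 1/(25.0) − 1/(88.1) = 0.02865, so d_i1 = 34.90 cm; m₁ = −d_i1/d_o1 = -0.3961.
d_o2 = 27.2 − (34.90) = -7.700 cm (virtual object).
f₂ = −6.30 cm (diverging).
Lens 2: 1/d_i2 = 1/(-6.30) − 1/(-7.700) = -0.02886, so d_i2 = -34.65 cm; m₂ = −d_i2/d_o2 = -4.500.
m = m₁·m₂ = (-0.3961)(-4.500) = +1.78.

m = +1.78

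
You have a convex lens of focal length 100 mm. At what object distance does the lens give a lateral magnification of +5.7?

82.5 mm

m = −d_i/d_o ⇒ d_i = −m·d_o.
1/f = 1/d_o + 1/d_i = 1/d_o − 1/(m·d_o) = (1 − 1/m)/d_o, so d_o = f(1 − 1/m) = (100.0)(1 − 1/(+5.7)) = 82.5 mm.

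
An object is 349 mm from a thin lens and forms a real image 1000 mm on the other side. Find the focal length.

Real image ⇒ d_i = +1000 mm.
1/f = 1/d_o + 1/d_i = 1/(349) + 1/(1000) = 0.003865, so f = 259 mm.
Since f is positive, the thin lens is converging.

f = 259 mm (converging)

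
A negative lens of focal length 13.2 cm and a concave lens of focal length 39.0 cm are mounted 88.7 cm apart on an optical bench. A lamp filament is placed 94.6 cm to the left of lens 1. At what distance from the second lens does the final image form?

28.1 cm

Lens 1 is diverging, so f₁ = −13.2 cm.
Lens 1: 1/d_i1 = 1/f₁ − 1/d_o1 = 1/(-13.2) − 1/(94.6) = -0.08633, so d_i1 = -11.58 cm.
The intermediate image is 11.58 cm to the left of lens 1 (virtual), which is 88.7 − (-11.58) = 100.3 cm to the left of lens 2, so d_o2 = +100.3 cm.
Lens 2 is diverging, so f₂ = −39.0 cm.
Lens 2: 1/d_i2 = 1/f₂ − 1/d_o2 = 1/(-39.0) − 1/(100.3) = -0.03561, so d_i2 = -28.1 cm.
The final image is virtual, 28.1 cm to the left of lens 2 (overall magnification ≈ 0.034).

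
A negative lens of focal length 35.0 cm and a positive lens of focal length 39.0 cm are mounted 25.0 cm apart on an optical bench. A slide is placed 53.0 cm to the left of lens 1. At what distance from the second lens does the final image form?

254 cm

Lens 1 is diverging, so f₁ = −35.0 cm.
Lens 1: 1/d_i1 = 1/f₁ − 1/d_o1 = 1/(-35.0) − 1/(53.0) = -0.04744, so d_i1 = -21.08 cm.
The intermediate image is 21.08 cm to the left of lens 1 (virtual), which is 25.0 − (-21.08) = 46.08 cm to the left of lens 2, so d_o2 = +46.08 cm.
Lens 2: 1/d_i2 = 1/f₂ − 1/d_o2 = 1/(39.0) − 1/(46.08) = 0.003940, so d_i2 = 254 cm.
The final image is real, 254 cm to the right of lens 2 (overall magnification ≈ -2.2).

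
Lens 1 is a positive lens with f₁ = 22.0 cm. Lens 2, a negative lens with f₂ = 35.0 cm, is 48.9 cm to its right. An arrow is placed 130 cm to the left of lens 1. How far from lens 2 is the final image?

13.7 cm

Lens 1: 1/d_i1 = 1/f₁ − 1/d_o1 = 1/(22.0) − 1/(130) = 0.03776, so d_i1 = 26.48 cm.
The intermediate image is 26.48 cm to the right of lens 1, which is 48.9 − (26.48) = 22.42 cm to the left of lens 2, so d_o2 = +22.42 cm.
Lens 2 is diverging, so f₂ = −35.0 cm.
Lens 2: 1/d_i2 = 1/f₂ − 1/d_o2 = 1/(-35.0) − 1/(22.42) = -0.07317, so d_i2 = -13.7 cm.
The final image is virtual, 13.7 cm to the left of lens 2 (overall magnification ≈ -0.12).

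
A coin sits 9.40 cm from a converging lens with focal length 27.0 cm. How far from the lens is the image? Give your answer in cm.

14.4 cm

Thin-lens equation: 1/q = 1/f − 1/p = 1/(27.00) − 1/(9.40) = 0.03704 − 0.1064 = -0.06935, so q = -14.4 cm.
The image is virtual, upright and enlarged, on the same side as the object.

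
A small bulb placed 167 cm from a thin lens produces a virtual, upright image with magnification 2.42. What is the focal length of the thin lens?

m = −d_i/d_o ⇒ d_i = −m·d_o = −(+2.42)·(167) = -404.1 cm.
1/f = 1/d_o + 1/d_i = 1/(167) + 1/(-404.1) = 0.003513, so f = 285 cm.
Since f is positive, the thin lens is converging.

f = 285 cm (converging)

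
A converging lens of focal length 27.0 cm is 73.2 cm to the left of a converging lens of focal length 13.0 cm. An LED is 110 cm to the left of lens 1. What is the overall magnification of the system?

m = +0.173

Lens 1: 1/d_i1 = 1/(27.0) − 1/(110) = 0.02795, so d_i1 = 35.78 cm; m₁ = −d_i1/d_o1 = -0.3253.
d_o2 = 73.2 − (35.78) = 37.42 cm.
Lens 2: 1/d_i2 = 1/(13.0) − 1/(37.42) = 0.05020, so d_i2 = 19.92 cm; m₂ = −d_i2/d_o2 = -0.5324.
m = m₁·m₂ = (-0.3253)(-0.5324) = +0.173.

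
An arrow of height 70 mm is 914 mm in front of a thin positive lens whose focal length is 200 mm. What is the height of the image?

19.6 mm

1/d_i = 1/f − 1/d_o = 1/(200.0) − 1/(914) = 0.003906, so d_i = 256.0 mm.
m = −d_i/d_o = -0.2801.
|h_i| = |m|·h_o = 0.2801 × 70 = 19.6 mm. The image is real, inverted and reduced, on the far side of the lens.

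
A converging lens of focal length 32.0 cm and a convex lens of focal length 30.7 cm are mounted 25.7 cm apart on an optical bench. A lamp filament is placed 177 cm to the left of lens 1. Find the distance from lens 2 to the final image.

Lens 1: 1/d_i1 = 1/f₁ − 1/d_o1 = 1/(32.0) − 1/(177) = 0.02560, so d_i1 = 39.06 cm.
The intermediate image is 39.06 cm to the right of lens 1, which lies 13.36 cm to the right of lens 2 — a virtual object — so d_o2 = −13.36 cm.
Lens 2: 1/d_i2 = 1/f₂ − 1/d_o2 = 1/(30.7) − 1/(-13.36) = 0.1074, so d_i2 = 9.31 cm.
The final image is real, 9.31 cm to the right of lens 2 (overall magnification ≈ -0.15).

9.31 cm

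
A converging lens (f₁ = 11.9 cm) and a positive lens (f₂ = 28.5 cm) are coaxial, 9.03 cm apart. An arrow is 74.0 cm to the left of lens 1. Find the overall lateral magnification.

Lens 1: 1/d_i1 = 1/(11.9) − 1/(74.0) = 0.07052, so d_i1 = 14.18 cm; m₁ = −d_i1/d_o1 = -0.1916.
d_o2 = 9.03 − (14.18) = -5.150 cm (virtual object).
Lens 2: 1/d_i2 = 1/(28.5) − 1/(-5.150) = 0.2293, so d_i2 = 4.362 cm; m₂ = −d_i2/d_o2 = +0.8470.
m = m₁·m₂ = (-0.1916)(+0.8470) = -0.162.

m = -0.162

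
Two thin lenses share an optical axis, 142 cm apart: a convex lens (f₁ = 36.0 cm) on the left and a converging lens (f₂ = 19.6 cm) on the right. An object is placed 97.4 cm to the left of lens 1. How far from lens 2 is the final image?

25.5 cm

Lens 1: 1/d_i1 = 1/f₁ − 1/d_o1 = 1/(36.0) − 1/(97.4) = 0.01751, so d_i1 = 57.11 cm.
The intermediate image is 57.11 cm to the right of lens 1, which is 142 − (57.11) = 84.89 cm to the left of lens 2, so d_o2 = +84.89 cm.
Lens 2: 1/d_i2 = 1/f₂ − 1/d_o2 = 1/(19.6) − 1/(84.89) = 0.03924, so d_i2 = 25.5 cm.
The final image is real, 25.5 cm to the right of lens 2 (overall magnification ≈ 0.18).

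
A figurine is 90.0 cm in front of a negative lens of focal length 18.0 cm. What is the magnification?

For a negative lens, f = -18.0 cm.
1/d_i = 1/f − 1/d_o = 1/(-18.00) − 1/(90.0) = -0.06667, so d_i = -15.00 cm.
m = −d_i/d_o = −(-15.00)/(90.0) = +0.167.
The image is virtual, upright and reduced, on the same side as the object.

m = +0.167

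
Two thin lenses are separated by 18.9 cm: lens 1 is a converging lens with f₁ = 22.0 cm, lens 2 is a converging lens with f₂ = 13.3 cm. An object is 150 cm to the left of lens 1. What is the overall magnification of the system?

m = -0.113

Lens 1: 1/d_i1 = 1/(22.0) − 1/(150) = 0.03879, so d_i1 = 25.78 cm; m₁ = −d_i1/d_o1 = -0.1719.
d_o2 = 18.9 − (25.78) = -6.880 cm (virtual object).
Lens 2: 1/d_i2 = 1/(13.3) − 1/(-6.880) = 0.2205, so d_i2 = 4.534 cm; m₂ = −d_i2/d_o2 = +0.6591.
m = m₁·m₂ = (-0.1719)(+0.6591) = -0.113.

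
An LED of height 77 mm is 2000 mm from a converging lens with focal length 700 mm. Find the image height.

1/d_i = 1/f − 1/d_o = 1/(700.0) − 1/(2000) = 0.0009286, so d_i = 1077 mm.
m = −d_i/d_o = -0.5385.
|h_i| = |m|·h_o = 0.5385 × 77 = 41.5 mm. The image is real, inverted and reduced, on the far side of the lens.

41.5 mm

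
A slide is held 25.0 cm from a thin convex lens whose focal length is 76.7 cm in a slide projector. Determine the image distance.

37.1 cm

Thin-lens equation: 1/d_i = 1/f − 1/d_o = 1/(76.70) − 1/(25.0) = 0.01304 − 0.04000 = -0.02696, so d_i = -37.1 cm.
The image is virtual, upright and enlarged, on the same side as the object.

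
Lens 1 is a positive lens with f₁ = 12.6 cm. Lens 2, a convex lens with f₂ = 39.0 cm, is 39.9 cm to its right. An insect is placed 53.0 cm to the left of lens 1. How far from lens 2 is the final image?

Lens 1: 1/d_i1 = 1/f₁ − 1/d_o1 = 1/(12.6) − 1/(53.0) = 0.06050, so d_i1 = 16.53 cm.
The intermediate image is 16.53 cm to the right of lens 1, which is 39.9 − (16.53) = 23.37 cm to the left of lens 2, so d_o2 = +23.37 cm.
Lens 2: 1/d_i2 = 1/f₂ − 1/d_o2 = 1/(39.0) − 1/(23.37) = -0.01715, so d_i2 = -58.3 cm.
The final image is virtual, 58.3 cm to the left of lens 2 (overall magnification ≈ -0.78).

58.3 cm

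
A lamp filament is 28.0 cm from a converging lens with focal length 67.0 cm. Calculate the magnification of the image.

m = +1.72

1/d_i = 1/f − 1/d_o = 1/(67.00) − 1/(28.0) = -0.02079, so d_i = -48.10 cm.
m = −d_i/d_o = −(-48.10)/(28.0) = +1.72.
The image is virtual, upright and enlarged, on the same side as the object.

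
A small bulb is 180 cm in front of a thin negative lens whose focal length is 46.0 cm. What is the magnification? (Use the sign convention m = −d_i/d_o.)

m = +0.204

For a negative lens, f = -46.0 cm.
1/d_i = 1/f − 1/d_o = 1/(-46.00) − 1/(180) = -0.02729, so d_i = -36.64 cm.
m = −d_i/d_o = −(-36.64)/(180) = +0.204.
The image is virtual, upright and reduced, on the same side as the object.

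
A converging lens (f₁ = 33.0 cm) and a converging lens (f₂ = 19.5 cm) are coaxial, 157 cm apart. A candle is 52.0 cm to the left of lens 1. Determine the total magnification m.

m = +0.718

Lens 1: 1/d_i1 = 1/(33.0) − 1/(52.0) = 0.01107, so d_i1 = 90.32 cm; m₁ = −d_i1/d_o1 = -1.737.
d_o2 = 157 − (90.32) = 66.68 cm.
Lens 2: 1/d_i2 = 1/(19.5) − 1/(66.68) = 0.03629, so d_i2 = 27.56 cm; m₂ = −d_i2/d_o2 = -0.4133.
m = m₁·m₂ = (-1.737)(-0.4133) = +0.718.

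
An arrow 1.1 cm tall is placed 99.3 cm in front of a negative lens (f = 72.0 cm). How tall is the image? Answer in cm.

0.462 cm

For a negative lens, f = -72.0 cm.
1/d_i = 1/f − 1/d_o = 1/(-72.00) − 1/(99.3) = -0.02396, so d_i = -41.74 cm.
m = −d_i/d_o = +0.4203.
|h_i| = |m|·h_o = 0.4203 × 1.1 = 0.462 cm. The image is virtual, upright and reduced, on the same side as the object.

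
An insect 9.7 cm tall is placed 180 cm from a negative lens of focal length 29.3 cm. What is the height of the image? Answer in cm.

1.36 cm

For a negative lens, f = -29.3 cm.
1/d_i = 1/f − 1/d_o = 1/(-29.30) − 1/(180) = -0.03969, so d_i = -25.20 cm.
m = −d_i/d_o = +0.1400.
|h_i| = |m|·h_o = 0.1400 × 9.7 = 1.36 cm. The image is virtual, upright and reduced, on the same side as the object.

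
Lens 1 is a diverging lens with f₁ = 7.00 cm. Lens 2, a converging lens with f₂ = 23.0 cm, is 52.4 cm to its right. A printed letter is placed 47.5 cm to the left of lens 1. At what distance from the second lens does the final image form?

37.9 cm

Lens 1 is diverging, so f₁ = −7.00 cm.
Lens 1: 1/d_i1 = 1/f₁ − 1/d_o1 = 1/(-7.00) − 1/(47.5) = -0.1639, so d_i1 = -6.101 cm.
The intermediate image is 6.101 cm to the left of lens 1 (virtual), which is 52.4 − (-6.101) = 58.50 cm to the left of lens 2, so d_o2 = +58.50 cm.
Lens 2: 1/d_i2 = 1/f₂ − 1/d_o2 = 1/(23.0) − 1/(58.50) = 0.02638, so d_i2 = 37.9 cm.
The final image is real, 37.9 cm to the right of lens 2 (overall magnification ≈ -0.083).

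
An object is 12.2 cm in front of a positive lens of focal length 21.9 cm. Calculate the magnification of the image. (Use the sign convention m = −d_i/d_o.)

1/d_i = 1/f − 1/d_o = 1/(21.90) − 1/(12.2) = -0.03631, so d_i = -27.54 cm.
m = −d_i/d_o = −(-27.54)/(12.2) = +2.26.
The image is virtual, upright and enlarged, on the same side as the object.

m = +2.26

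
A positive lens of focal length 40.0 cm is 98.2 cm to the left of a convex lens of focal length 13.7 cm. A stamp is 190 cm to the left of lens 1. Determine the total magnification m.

Lens 1: 1/d_i1 = 1/(40.0) − 1/(190) = 0.01974, so d_i1 = 50.67 cm; m₁ = −d_i1/d_o1 = -0.2667.
d_o2 = 98.2 − (50.67) = 47.53 cm.
Lens 2: 1/d_i2 = 1/(13.7) − 1/(47.53) = 0.05195, so d_i2 = 19.25 cm; m₂ = −d_i2/d_o2 = -0.4050.
m = m₁·m₂ = (-0.2667)(-0.4050) = +0.108.

m = +0.108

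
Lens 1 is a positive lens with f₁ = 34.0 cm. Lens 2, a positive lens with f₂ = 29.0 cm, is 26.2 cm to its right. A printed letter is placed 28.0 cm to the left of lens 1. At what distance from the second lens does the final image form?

34.4 cm

Lens 1: 1/d_i1 = 1/f₁ − 1/d_o1 = 1/(34.0) − 1/(28.0) = -0.006303, so d_i1 = -158.7 cm.
The intermediate image is 158.7 cm to the left of lens 1 (virtual), which is 26.2 − (-158.7) = 184.9 cm to the left of lens 2, so d_o2 = +184.9 cm.
Lens 2: 1/d_i2 = 1/f₂ − 1/d_o2 = 1/(29.0) − 1/(184.9) = 0.02907, so d_i2 = 34.4 cm.
The final image is real, 34.4 cm to the right of lens 2 (overall magnification ≈ -1.1).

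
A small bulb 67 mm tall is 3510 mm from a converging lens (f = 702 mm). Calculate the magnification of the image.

1/d_i = 1/f − 1/d_o = 1/(702.0) − 1/(3510) = 0.001140, so d_i = 877.5 mm.
m = −d_i/d_o = −(877.5)/(3510) = -0.250.
The image is real, inverted and reduced, on the far side of the lens.

m = -0.250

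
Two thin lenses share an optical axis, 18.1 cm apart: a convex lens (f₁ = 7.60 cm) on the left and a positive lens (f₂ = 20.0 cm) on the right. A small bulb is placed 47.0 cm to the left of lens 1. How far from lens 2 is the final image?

16.5 cm

Lens 1: 1/d_i1 = 1/f₁ − 1/d_o1 = 1/(7.60) − 1/(47.0) = 0.1103, so d_i1 = 9.066 cm.
The intermediate image is 9.066 cm to the right of lens 1, which is 18.1 − (9.066) = 9.034 cm to the left of lens 2, so d_o2 = +9.034 cm.
Lens 2: 1/d_i2 = 1/f₂ − 1/d_o2 = 1/(20.0) − 1/(9.034) = -0.06069, so d_i2 = -16.5 cm.
The final image is virtual, 16.5 cm to the left of lens 2 (overall magnification ≈ -0.35).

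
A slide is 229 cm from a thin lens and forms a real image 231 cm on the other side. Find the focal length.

Real image ⇒ d_i = +231 cm.
1/f = 1/d_o + 1/d_i = 1/(229) + 1/(231) = 0.008696, so f = 115 cm.
Since f is positive, the thin lens is converging.

f = 115 cm (converging)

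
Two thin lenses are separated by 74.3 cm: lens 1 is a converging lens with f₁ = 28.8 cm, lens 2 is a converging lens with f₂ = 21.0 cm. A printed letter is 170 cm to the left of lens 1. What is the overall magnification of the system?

m = +0.230

Lens 1: 1/d_i1 = 1/(28.8) − 1/(170) = 0.02884, so d_i1 = 34.67 cm; m₁ = −d_i1/d_o1 = -0.2039.
d_o2 = 74.3 − (34.67) = 39.63 cm.
Lens 2: 1/d_i2 = 1/(21.0) − 1/(39.63) = 0.02239, so d_i2 = 44.67 cm; m₂ = −d_i2/d_o2 = -1.127.
m = m₁·m₂ = (-0.2039)(-1.127) = +0.230.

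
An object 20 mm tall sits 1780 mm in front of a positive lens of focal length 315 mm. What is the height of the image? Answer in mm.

4.30 mm

1/d_i = 1/f − 1/d_o = 1/(315.0) − 1/(1780) = 0.002613, so d_i = 382.7 mm.
m = −d_i/d_o = -0.2150.
|h_i| = |m|·h_o = 0.2150 × 20 = 4.30 mm. The image is real, inverted and reduced, on the far side of the lens.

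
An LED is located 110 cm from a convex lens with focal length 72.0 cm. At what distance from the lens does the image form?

208 cm

Lens equation: 1/q = 1/f − 1/p = 1/(72.00) − 1/(110) = 0.01389 − 0.009091 = 0.004798, so q = 208 cm.
The image is real, inverted and enlarged, on the far side of the lens.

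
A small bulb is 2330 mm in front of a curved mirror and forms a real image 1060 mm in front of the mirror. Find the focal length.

Real image ⇒ d_i = +1060 mm.
1/f = 1/d_o + 1/d_i = 1/(2330) + 1/(1060) = 0.001373, so f = 729 mm.
Since f is positive, the curved mirror is concave.

f = 729 mm (concave)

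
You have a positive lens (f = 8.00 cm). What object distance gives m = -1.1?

15.3 cm

m = −d_i/d_o ⇒ d_i = −m·d_o.
1/f = 1/d_o + 1/d_i = 1/d_o − 1/(m·d_o) = (1 − 1/m)/d_o, so d_o = f(1 − 1/m) = (8.000)(1 − 1/(-1.1)) = 15.3 cm.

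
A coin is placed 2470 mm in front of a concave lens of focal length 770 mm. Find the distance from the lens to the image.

For a concave lens, f = -770 mm.
Lens equation: 1/q = 1/f − 1/p = 1/(-770.0) − 1/(2470) = -0.001299 − 0.0004049 = -0.001704, so q = -587 mm.
The image is virtual, upright and reduced, on the same side as the object.

587 mm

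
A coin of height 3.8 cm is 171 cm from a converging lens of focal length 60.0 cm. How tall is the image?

1/d_i = 1/f − 1/d_o = 1/(60.00) − 1/(171) = 0.01082, so d_i = 92.43 cm.
m = −d_i/d_o = -0.5405.
|h_i| = |m|·h_o = 0.5405 × 3.8 = 2.05 cm. The image is real, inverted and reduced, on the far side of the lens.

2.05 cm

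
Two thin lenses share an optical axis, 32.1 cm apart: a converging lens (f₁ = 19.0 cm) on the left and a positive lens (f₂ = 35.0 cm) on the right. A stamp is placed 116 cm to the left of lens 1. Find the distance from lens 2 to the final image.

12.8 cm

Lens 1: 1/d_i1 = 1/f₁ − 1/d_o1 = 1/(19.0) − 1/(116) = 0.04401, so d_i1 = 22.72 cm.
The intermediate image is 22.72 cm to the right of lens 1, which is 32.1 − (22.72) = 9.380 cm to the left of lens 2, so d_o2 = +9.380 cm.
Lens 2: 1/d_i2 = 1/f₂ − 1/d_o2 = 1/(35.0) − 1/(9.380) = -0.07804, so d_i2 = -12.8 cm.
The final image is virtual, 12.8 cm to the left of lens 2 (overall magnification ≈ -0.27).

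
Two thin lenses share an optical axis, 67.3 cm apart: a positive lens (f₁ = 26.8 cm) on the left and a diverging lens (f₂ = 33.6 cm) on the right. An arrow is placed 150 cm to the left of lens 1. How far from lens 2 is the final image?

17.1 cm

Lens 1: 1/d_i1 = 1/f₁ − 1/d_o1 = 1/(26.8) − 1/(150) = 0.03065, so d_i1 = 32.63 cm.
The intermediate image is 32.63 cm to the right of lens 1, which is 67.3 − (32.63) = 34.67 cm to the left of lens 2, so d_o2 = +34.67 cm.
Lens 2 is diverging, so f₂ = −33.6 cm.
Lens 2: 1/d_i2 = 1/f₂ − 1/d_o2 = 1/(-33.6) − 1/(34.67) = -0.05861, so d_i2 = -17.1 cm.
The final image is virtual, 17.1 cm to the left of lens 2 (overall magnification ≈ -0.11).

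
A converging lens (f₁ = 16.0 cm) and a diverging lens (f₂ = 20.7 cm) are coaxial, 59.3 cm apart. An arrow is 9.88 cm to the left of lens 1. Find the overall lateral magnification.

Lens 1: 1/d_i1 = 1/(16.0) − 1/(9.88) = -0.03871, so d_i1 = -25.83 cm; m₁ = −d_i1/d_o1 = +2.614.
d_o2 = 59.3 − (-25.83) = 85.13 cm.
f₂ = −20.7 cm (diverging).
Lens 2: 1/d_i2 = 1/(-20.7) − 1/(85.13) = -0.06006, so d_i2 = -16.65 cm; m₂ = −d_i2/d_o2 = +0.1956.
m = m₁·m₂ = (+2.614)(+0.1956) = +0.511.

m = +0.511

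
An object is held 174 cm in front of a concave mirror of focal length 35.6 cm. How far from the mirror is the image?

44.8 cm

Mirror equation: 1/s_i = 1/f − 1/s_o = 1/(35.60) − 1/(174) = 0.02809 − 0.005747 = 0.02234, so s_i = 44.8 cm.
The image is real, inverted and reduced, in front of the mirror.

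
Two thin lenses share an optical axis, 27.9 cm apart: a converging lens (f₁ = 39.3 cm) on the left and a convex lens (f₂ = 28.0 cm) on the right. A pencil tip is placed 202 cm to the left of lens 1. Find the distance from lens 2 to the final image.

Lens 1: 1/d_i1 = 1/f₁ − 1/d_o1 = 1/(39.3) − 1/(202) = 0.02049, so d_i1 = 48.79 cm.
The intermediate image is 48.79 cm to the right of lens 1, which lies 20.89 cm to the right of lens 2 — a virtual object — so d_o2 = −20.89 cm.
Lens 2: 1/d_i2 = 1/f₂ − 1/d_o2 = 1/(28.0) − 1/(-20.89) = 0.08358, so d_i2 = 12.0 cm.
The final image is real, 12.0 cm to the right of lens 2 (overall magnification ≈ -0.14).

12.0 cm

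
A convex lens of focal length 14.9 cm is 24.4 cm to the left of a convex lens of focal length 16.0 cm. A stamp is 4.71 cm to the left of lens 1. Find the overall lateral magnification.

m = -1.53

Lens 1: 1/d_i1 = 1/(14.9) − 1/(4.71) = -0.1452, so d_i1 = -6.887 cm; m₁ = −d_i1/d_o1 = +1.462.
d_o2 = 24.4 − (-6.887) = 31.29 cm.
Lens 2: 1/d_i2 = 1/(16.0) − 1/(31.29) = 0.03054, so d_i2 = 32.74 cm; m₂ = −d_i2/d_o2 = -1.046.
m = m₁·m₂ = (+1.462)(-1.046) = -1.53.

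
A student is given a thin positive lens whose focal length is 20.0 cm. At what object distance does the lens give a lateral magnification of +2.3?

11.3 cm

m = −d_i/d_o ⇒ d_i = −m·d_o.
1/f = 1/d_o + 1/d_i = 1/d_o − 1/(m·d_o) = (1 − 1/m)/d_o, so d_o = f(1 − 1/m) = (20.00)(1 − 1/(+2.3)) = 11.3 cm.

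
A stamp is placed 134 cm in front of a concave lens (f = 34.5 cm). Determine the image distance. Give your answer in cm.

For a concave lens, f = -34.5 cm.
Thin-lens equation: 1/v = 1/f − 1/u = 1/(-34.50) − 1/(134) = -0.02899 − 0.007463 = -0.03645, so v = -27.4 cm.
The image is virtual, upright and reduced, on the same side as the object.

27.4 cm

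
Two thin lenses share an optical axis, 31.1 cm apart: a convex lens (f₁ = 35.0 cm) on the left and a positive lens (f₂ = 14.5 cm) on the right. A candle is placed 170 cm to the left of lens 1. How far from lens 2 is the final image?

Lens 1: 1/d_i1 = 1/f₁ − 1/d_o1 = 1/(35.0) − 1/(170) = 0.02269, so d_i1 = 44.07 cm.
The intermediate image is 44.07 cm to the right of lens 1, which lies 12.97 cm to the right of lens 2 — a virtual object — so d_o2 = −12.97 cm.
Lens 2: 1/d_i2 = 1/f₂ − 1/d_o2 = 1/(14.5) − 1/(-12.97) = 0.1461, so d_i2 = 6.85 cm.
The final image is real, 6.85 cm to the right of lens 2 (overall magnification ≈ -0.14).

6.85 cm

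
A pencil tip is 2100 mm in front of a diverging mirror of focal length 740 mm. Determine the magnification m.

For a diverging mirror, f = -740 mm.
1/d_i = 1/f − 1/d_o = 1/(-740.0) − 1/(2100) = -0.001828, so d_i = -547.2 mm.
m = −d_i/d_o = −(-547.2)/(2100) = +0.261.
The image is virtual, upright and reduced, behind the mirror.

m = +0.261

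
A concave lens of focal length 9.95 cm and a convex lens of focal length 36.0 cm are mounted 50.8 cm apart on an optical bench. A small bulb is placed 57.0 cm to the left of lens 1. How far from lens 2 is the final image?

Lens 1 is diverging, so f₁ = −9.95 cm.
Lens 1: 1/d_i1 = 1/f₁ − 1/d_o1 = 1/(-9.95) − 1/(57.0) = -0.1180, so d_i1 = -8.471 cm.
The intermediate image is 8.471 cm to the left of lens 1 (virtual), which is 50.8 − (-8.471) = 59.27 cm to the left of lens 2, so d_o2 = +59.27 cm.
Lens 2: 1/d_i2 = 1/f₂ − 1/d_o2 = 1/(36.0) − 1/(59.27) = 0.01091, so d_i2 = 91.7 cm.
The final image is real, 91.7 cm to the right of lens 2 (overall magnification ≈ -0.23).

91.7 cm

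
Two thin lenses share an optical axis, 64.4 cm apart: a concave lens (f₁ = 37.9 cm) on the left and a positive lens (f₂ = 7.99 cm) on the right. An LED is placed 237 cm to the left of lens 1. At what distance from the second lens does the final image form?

8.71 cm

Lens 1 is diverging, so f₁ = −37.9 cm.
Lens 1: 1/d_i1 = 1/f₁ − 1/d_o1 = 1/(-37.9) − 1/(237) = -0.03060, so d_i1 = -32.67 cm.
The intermediate image is 32.67 cm to the left of lens 1 (virtual), which is 64.4 − (-32.67) = 97.07 cm to the left of lens 2, so d_o2 = +97.07 cm.
Lens 2: 1/d_i2 = 1/f₂ − 1/d_o2 = 1/(7.99) − 1/(97.07) = 0.1149, so d_i2 = 8.71 cm.
The final image is real, 8.71 cm to the right of lens 2 (overall magnification ≈ -0.012).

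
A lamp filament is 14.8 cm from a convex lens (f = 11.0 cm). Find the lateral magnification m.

1/d_i = 1/f − 1/d_o = 1/(11.00) − 1/(14.8) = 0.02334, so d_i = 42.84 cm.
m = −d_i/d_o = −(42.84)/(14.8) = -2.89.
The image is real, inverted and enlarged, on the far side of the lens.

m = -2.89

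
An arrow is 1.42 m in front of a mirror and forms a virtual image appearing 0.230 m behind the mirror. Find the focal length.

f = -0.274 m (convex)

Virtual image ⇒ d_i = −0.230 m.
1/f = 1/d_o + 1/d_i = 1/(1.42) + 1/(-0.230) = -3.644, so f = -0.274 m.
Since f is negative, the mirror is convex.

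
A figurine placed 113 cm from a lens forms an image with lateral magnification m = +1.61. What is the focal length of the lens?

f = 298 cm (converging)

m = −d_i/d_o ⇒ d_i = −m·d_o = −(+1.61)·(113) = -181.9 cm.
1/f = 1/d_o + 1/d_i = 1/(113) + 1/(-181.9) = 0.003352, so f = 298 cm.
Since f is positive, the lens is converging.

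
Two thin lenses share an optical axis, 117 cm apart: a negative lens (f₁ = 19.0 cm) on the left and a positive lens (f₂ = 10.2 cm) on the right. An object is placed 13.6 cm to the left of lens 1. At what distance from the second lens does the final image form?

11.1 cm

Lens 1 is diverging, so f₁ = −19.0 cm.
Lens 1: 1/d_i1 = 1/f₁ − 1/d_o1 = 1/(-19.0) − 1/(13.6) = -0.1262, so d_i1 = -7.926 cm.
The intermediate image is 7.926 cm to the left of lens 1 (virtual), which is 117 − (-7.926) = 124.9 cm to the left of lens 2, so d_o2 = +124.9 cm.
Lens 2: 1/d_i2 = 1/f₂ − 1/d_o2 = 1/(10.2) − 1/(124.9) = 0.09003, so d_i2 = 11.1 cm.
The final image is real, 11.1 cm to the right of lens 2 (overall magnification ≈ -0.052).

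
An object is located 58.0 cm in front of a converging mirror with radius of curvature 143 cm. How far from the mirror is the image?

307 cm

f = R/2 = 143/2 = 71.50 cm.
Mirror equation: 1/s_i = 1/f − 1/s_o = 1/(71.50) − 1/(58.0) = 0.01399 − 0.01724 = -0.003255, so s_i = -307 cm.
The image is virtual, upright and enlarged, behind the mirror.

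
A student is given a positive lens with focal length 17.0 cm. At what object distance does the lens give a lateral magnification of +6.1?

m = −d_i/d_o ⇒ d_i = −m·d_o.
1/f = 1/d_o + 1/d_i = 1/d_o − 1/(m·d_o) = (1 − 1/m)/d_o, so d_o = f(1 − 1/m) = (17.00)(1 − 1/(+6.1)) = 14.2 cm.

14.2 cm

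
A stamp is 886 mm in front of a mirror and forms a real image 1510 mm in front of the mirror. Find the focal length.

Real image ⇒ d_i = +1510 mm.
1/f = 1/d_o + 1/d_i = 1/(886) + 1/(1510) = 0.001791, so f = 558 mm.
Since f is positive, the mirror is concave.

f = 558 mm (concave)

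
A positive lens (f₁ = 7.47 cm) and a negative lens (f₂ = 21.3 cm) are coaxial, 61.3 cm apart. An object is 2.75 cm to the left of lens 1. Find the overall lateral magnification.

Lens 1: 1/d_i1 = 1/(7.47) − 1/(2.75) = -0.2298, so d_i1 = -4.352 cm; m₁ = −d_i1/d_o1 = +1.583.
d_o2 = 61.3 − (-4.352) = 65.65 cm.
f₂ = −21.3 cm (diverging).
Lens 2: 1/d_i2 = 1/(-21.3) − 1/(65.65) = -0.06218, so d_i2 = -16.08 cm; m₂ = −d_i2/d_o2 = +0.2450.
m = m₁·m₂ = (+1.583)(+0.2450) = +0.388.

m = +0.388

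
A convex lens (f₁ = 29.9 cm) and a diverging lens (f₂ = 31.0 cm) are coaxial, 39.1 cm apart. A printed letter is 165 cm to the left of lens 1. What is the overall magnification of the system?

Lens 1: 1/d_i1 = 1/(29.9) − 1/(165) = 0.02738, so d_i1 = 36.52 cm; m₁ = −d_i1/d_o1 = -0.2213.
d_o2 = 39.1 − (36.52) = 2.580 cm.
f₂ = −31.0 cm (diverging).
Lens 2: 1/d_i2 = 1/(-31.0) − 1/(2.580) = -0.4199, so d_i2 = -2.382 cm; m₂ = −d_i2/d_o2 = +0.9232.
m = m₁·m₂ = (-0.2213)(+0.9232) = -0.204.

m = -0.204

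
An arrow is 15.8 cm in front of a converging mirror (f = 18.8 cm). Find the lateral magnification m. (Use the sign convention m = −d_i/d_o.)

1/d_i = 1/f − 1/d_o = 1/(18.80) − 1/(15.8) = -0.01010, so d_i = -99.01 cm.
m = −d_i/d_o = −(-99.01)/(15.8) = +6.27.
The image is virtual, upright and enlarged, behind the mirror.

m = +6.27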